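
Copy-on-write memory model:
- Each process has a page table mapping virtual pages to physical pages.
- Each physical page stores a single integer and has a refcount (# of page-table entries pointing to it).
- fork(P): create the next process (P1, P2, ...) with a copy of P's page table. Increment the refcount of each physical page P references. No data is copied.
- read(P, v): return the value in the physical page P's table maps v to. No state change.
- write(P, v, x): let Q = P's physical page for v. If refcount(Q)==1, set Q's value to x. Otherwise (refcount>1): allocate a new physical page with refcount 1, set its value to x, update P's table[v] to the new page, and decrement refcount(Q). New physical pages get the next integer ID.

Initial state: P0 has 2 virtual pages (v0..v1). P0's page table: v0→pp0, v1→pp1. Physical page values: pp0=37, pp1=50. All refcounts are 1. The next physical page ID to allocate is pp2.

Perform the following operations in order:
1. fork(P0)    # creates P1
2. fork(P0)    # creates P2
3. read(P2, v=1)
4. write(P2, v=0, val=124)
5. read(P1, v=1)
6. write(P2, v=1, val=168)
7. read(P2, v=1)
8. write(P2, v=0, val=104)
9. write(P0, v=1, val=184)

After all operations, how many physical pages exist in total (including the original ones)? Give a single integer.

Op 1: fork(P0) -> P1. 2 ppages; refcounts: pp0:2 pp1:2
Op 2: fork(P0) -> P2. 2 ppages; refcounts: pp0:3 pp1:3
Op 3: read(P2, v1) -> 50. No state change.
Op 4: write(P2, v0, 124). refcount(pp0)=3>1 -> COPY to pp2. 3 ppages; refcounts: pp0:2 pp1:3 pp2:1
Op 5: read(P1, v1) -> 50. No state change.
Op 6: write(P2, v1, 168). refcount(pp1)=3>1 -> COPY to pp3. 4 ppages; refcounts: pp0:2 pp1:2 pp2:1 pp3:1
Op 7: read(P2, v1) -> 168. No state change.
Op 8: write(P2, v0, 104). refcount(pp2)=1 -> write in place. 4 ppages; refcounts: pp0:2 pp1:2 pp2:1 pp3:1
Op 9: write(P0, v1, 184). refcount(pp1)=2>1 -> COPY to pp4. 5 ppages; refcounts: pp0:2 pp1:1 pp2:1 pp3:1 pp4:1

Answer: 5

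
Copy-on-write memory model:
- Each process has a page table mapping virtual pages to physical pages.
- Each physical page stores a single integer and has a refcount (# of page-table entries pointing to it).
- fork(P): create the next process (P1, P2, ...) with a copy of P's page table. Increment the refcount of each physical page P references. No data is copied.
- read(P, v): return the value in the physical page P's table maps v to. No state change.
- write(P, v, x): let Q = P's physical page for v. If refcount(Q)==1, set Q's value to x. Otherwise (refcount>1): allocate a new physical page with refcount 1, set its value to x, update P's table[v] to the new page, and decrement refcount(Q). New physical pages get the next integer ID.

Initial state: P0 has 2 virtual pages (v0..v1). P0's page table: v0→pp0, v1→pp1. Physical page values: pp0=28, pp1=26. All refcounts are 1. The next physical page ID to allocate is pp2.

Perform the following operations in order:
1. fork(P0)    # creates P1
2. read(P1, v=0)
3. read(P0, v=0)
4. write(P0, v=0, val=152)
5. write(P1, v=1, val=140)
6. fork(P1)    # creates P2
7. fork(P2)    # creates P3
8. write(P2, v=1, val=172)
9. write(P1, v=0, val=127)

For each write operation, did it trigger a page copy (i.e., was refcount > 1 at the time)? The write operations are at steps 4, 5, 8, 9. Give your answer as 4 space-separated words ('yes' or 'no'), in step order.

Op 1: fork(P0) -> P1. 2 ppages; refcounts: pp0:2 pp1:2
Op 2: read(P1, v0) -> 28. No state change.
Op 3: read(P0, v0) -> 28. No state change.
Op 4: write(P0, v0, 152). refcount(pp0)=2>1 -> COPY to pp2. 3 ppages; refcounts: pp0:1 pp1:2 pp2:1
Op 5: write(P1, v1, 140). refcount(pp1)=2>1 -> COPY to pp3. 4 ppages; refcounts: pp0:1 pp1:1 pp2:1 pp3:1
Op 6: fork(P1) -> P2. 4 ppages; refcounts: pp0:2 pp1:1 pp2:1 pp3:2
Op 7: fork(P2) -> P3. 4 ppages; refcounts: pp0:3 pp1:1 pp2:1 pp3:3
Op 8: write(P2, v1, 172). refcount(pp3)=3>1 -> COPY to pp4. 5 ppages; refcounts: pp0:3 pp1:1 pp2:1 pp3:2 pp4:1
Op 9: write(P1, v0, 127). refcount(pp0)=3>1 -> COPY to pp5. 6 ppages; refcounts: pp0:2 pp1:1 pp2:1 pp3:2 pp4:1 pp5:1

yes yes yes yes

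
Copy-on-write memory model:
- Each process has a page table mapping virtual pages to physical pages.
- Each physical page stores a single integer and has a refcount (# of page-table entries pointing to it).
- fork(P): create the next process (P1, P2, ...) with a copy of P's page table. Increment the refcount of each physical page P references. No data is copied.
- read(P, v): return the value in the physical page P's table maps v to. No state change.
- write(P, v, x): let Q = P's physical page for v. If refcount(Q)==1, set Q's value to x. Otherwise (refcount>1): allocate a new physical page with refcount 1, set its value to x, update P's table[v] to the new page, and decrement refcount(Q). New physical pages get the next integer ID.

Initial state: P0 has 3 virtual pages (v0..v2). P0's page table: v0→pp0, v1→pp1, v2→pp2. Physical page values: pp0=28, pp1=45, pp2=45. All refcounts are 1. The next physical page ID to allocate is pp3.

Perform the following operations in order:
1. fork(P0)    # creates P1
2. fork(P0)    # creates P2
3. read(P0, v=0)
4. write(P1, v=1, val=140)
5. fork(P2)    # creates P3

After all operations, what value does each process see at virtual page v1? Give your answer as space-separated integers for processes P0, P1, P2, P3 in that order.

Answer: 45 140 45 45

Derivation:
Op 1: fork(P0) -> P1. 3 ppages; refcounts: pp0:2 pp1:2 pp2:2
Op 2: fork(P0) -> P2. 3 ppages; refcounts: pp0:3 pp1:3 pp2:3
Op 3: read(P0, v0) -> 28. No state change.
Op 4: write(P1, v1, 140). refcount(pp1)=3>1 -> COPY to pp3. 4 ppages; refcounts: pp0:3 pp1:2 pp2:3 pp3:1
Op 5: fork(P2) -> P3. 4 ppages; refcounts: pp0:4 pp1:3 pp2:4 pp3:1
P0: v1 -> pp1 = 45
P1: v1 -> pp3 = 140
P2: v1 -> pp1 = 45
P3: v1 -> pp1 = 45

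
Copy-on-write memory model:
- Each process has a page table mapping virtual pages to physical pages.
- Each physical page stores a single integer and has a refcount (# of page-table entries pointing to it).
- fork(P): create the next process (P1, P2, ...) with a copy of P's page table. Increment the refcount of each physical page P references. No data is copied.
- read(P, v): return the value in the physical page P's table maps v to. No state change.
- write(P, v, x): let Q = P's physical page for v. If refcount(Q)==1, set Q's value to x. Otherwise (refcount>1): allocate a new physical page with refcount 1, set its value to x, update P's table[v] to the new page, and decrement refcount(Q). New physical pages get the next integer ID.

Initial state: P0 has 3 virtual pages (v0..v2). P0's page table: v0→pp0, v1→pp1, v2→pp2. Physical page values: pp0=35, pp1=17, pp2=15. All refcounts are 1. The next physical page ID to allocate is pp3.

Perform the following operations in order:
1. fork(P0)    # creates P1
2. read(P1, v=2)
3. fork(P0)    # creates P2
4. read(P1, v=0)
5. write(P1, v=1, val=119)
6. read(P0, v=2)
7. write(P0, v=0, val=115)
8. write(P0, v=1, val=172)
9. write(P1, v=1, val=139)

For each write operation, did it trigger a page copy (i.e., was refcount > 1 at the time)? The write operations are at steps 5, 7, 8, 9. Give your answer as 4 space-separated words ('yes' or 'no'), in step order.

Op 1: fork(P0) -> P1. 3 ppages; refcounts: pp0:2 pp1:2 pp2:2
Op 2: read(P1, v2) -> 15. No state change.
Op 3: fork(P0) -> P2. 3 ppages; refcounts: pp0:3 pp1:3 pp2:3
Op 4: read(P1, v0) -> 35. No state change.
Op 5: write(P1, v1, 119). refcount(pp1)=3>1 -> COPY to pp3. 4 ppages; refcounts: pp0:3 pp1:2 pp2:3 pp3:1
Op 6: read(P0, v2) -> 15. No state change.
Op 7: write(P0, v0, 115). refcount(pp0)=3>1 -> COPY to pp4. 5 ppages; refcounts: pp0:2 pp1:2 pp2:3 pp3:1 pp4:1
Op 8: write(P0, v1, 172). refcount(pp1)=2>1 -> COPY to pp5. 6 ppages; refcounts: pp0:2 pp1:1 pp2:3 pp3:1 pp4:1 pp5:1
Op 9: write(P1, v1, 139). refcount(pp3)=1 -> write in place. 6 ppages; refcounts: pp0:2 pp1:1 pp2:3 pp3:1 pp4:1 pp5:1

yes yes yes no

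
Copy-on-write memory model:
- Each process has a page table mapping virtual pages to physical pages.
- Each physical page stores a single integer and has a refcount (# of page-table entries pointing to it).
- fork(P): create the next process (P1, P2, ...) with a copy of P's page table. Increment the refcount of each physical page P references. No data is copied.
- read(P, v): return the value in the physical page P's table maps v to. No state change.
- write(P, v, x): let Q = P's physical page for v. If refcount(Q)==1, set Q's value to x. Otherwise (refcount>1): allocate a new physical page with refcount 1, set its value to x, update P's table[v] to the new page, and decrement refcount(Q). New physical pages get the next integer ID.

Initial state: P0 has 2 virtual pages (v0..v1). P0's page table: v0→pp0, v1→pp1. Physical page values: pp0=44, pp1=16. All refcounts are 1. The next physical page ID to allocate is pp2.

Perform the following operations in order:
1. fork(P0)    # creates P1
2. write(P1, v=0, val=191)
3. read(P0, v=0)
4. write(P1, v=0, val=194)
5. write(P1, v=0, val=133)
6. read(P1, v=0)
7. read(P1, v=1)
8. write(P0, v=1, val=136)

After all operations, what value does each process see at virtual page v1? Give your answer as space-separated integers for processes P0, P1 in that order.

Answer: 136 16

Derivation:
Op 1: fork(P0) -> P1. 2 ppages; refcounts: pp0:2 pp1:2
Op 2: write(P1, v0, 191). refcount(pp0)=2>1 -> COPY to pp2. 3 ppages; refcounts: pp0:1 pp1:2 pp2:1
Op 3: read(P0, v0) -> 44. No state change.
Op 4: write(P1, v0, 194). refcount(pp2)=1 -> write in place. 3 ppages; refcounts: pp0:1 pp1:2 pp2:1
Op 5: write(P1, v0, 133). refcount(pp2)=1 -> write in place. 3 ppages; refcounts: pp0:1 pp1:2 pp2:1
Op 6: read(P1, v0) -> 133. No state change.
Op 7: read(P1, v1) -> 16. No state change.
Op 8: write(P0, v1, 136). refcount(pp1)=2>1 -> COPY to pp3. 4 ppages; refcounts: pp0:1 pp1:1 pp2:1 pp3:1
P0: v1 -> pp3 = 136
P1: v1 -> pp1 = 16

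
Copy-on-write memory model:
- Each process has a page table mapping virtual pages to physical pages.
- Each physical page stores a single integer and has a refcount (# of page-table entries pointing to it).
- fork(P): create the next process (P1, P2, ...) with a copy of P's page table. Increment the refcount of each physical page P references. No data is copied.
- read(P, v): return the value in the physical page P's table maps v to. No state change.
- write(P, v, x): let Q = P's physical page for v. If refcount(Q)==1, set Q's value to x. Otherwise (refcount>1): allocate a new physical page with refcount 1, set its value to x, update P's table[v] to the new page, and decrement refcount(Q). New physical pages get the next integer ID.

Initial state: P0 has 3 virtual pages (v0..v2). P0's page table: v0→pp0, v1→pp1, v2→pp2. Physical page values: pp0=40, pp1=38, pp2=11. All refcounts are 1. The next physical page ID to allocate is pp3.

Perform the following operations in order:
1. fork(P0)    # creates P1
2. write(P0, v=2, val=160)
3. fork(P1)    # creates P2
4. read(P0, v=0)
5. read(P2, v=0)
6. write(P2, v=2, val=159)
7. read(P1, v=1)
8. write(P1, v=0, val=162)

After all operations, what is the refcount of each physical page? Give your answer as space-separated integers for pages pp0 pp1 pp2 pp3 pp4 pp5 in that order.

Answer: 2 3 1 1 1 1

Derivation:
Op 1: fork(P0) -> P1. 3 ppages; refcounts: pp0:2 pp1:2 pp2:2
Op 2: write(P0, v2, 160). refcount(pp2)=2>1 -> COPY to pp3. 4 ppages; refcounts: pp0:2 pp1:2 pp2:1 pp3:1
Op 3: fork(P1) -> P2. 4 ppages; refcounts: pp0:3 pp1:3 pp2:2 pp3:1
Op 4: read(P0, v0) -> 40. No state change.
Op 5: read(P2, v0) -> 40. No state change.
Op 6: write(P2, v2, 159). refcount(pp2)=2>1 -> COPY to pp4. 5 ppages; refcounts: pp0:3 pp1:3 pp2:1 pp3:1 pp4:1
Op 7: read(P1, v1) -> 38. No state change.
Op 8: write(P1, v0, 162). refcount(pp0)=3>1 -> COPY to pp5. 6 ppages; refcounts: pp0:2 pp1:3 pp2:1 pp3:1 pp4:1 pp5:1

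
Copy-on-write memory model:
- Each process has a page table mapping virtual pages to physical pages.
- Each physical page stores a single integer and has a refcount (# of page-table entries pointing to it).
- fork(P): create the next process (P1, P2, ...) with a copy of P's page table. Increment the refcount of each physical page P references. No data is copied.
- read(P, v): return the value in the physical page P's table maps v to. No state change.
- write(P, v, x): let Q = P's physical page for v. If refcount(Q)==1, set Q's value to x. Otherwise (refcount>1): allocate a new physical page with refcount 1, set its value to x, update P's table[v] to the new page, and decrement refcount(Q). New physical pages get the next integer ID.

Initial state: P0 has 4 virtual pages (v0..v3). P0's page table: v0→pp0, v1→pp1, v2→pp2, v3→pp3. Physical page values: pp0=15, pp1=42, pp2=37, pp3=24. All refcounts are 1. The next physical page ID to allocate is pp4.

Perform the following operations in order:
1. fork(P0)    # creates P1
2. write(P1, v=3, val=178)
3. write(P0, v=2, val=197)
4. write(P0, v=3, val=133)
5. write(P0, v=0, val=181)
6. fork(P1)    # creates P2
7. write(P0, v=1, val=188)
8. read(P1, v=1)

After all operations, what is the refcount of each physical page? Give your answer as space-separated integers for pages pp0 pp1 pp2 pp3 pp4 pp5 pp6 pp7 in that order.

Op 1: fork(P0) -> P1. 4 ppages; refcounts: pp0:2 pp1:2 pp2:2 pp3:2
Op 2: write(P1, v3, 178). refcount(pp3)=2>1 -> COPY to pp4. 5 ppages; refcounts: pp0:2 pp1:2 pp2:2 pp3:1 pp4:1
Op 3: write(P0, v2, 197). refcount(pp2)=2>1 -> COPY to pp5. 6 ppages; refcounts: pp0:2 pp1:2 pp2:1 pp3:1 pp4:1 pp5:1
Op 4: write(P0, v3, 133). refcount(pp3)=1 -> write in place. 6 ppages; refcounts: pp0:2 pp1:2 pp2:1 pp3:1 pp4:1 pp5:1
Op 5: write(P0, v0, 181). refcount(pp0)=2>1 -> COPY to pp6. 7 ppages; refcounts: pp0:1 pp1:2 pp2:1 pp3:1 pp4:1 pp5:1 pp6:1
Op 6: fork(P1) -> P2. 7 ppages; refcounts: pp0:2 pp1:3 pp2:2 pp3:1 pp4:2 pp5:1 pp6:1
Op 7: write(P0, v1, 188). refcount(pp1)=3>1 -> COPY to pp7. 8 ppages; refcounts: pp0:2 pp1:2 pp2:2 pp3:1 pp4:2 pp5:1 pp6:1 pp7:1
Op 8: read(P1, v1) -> 42. No state change.

Answer: 2 2 2 1 2 1 1 1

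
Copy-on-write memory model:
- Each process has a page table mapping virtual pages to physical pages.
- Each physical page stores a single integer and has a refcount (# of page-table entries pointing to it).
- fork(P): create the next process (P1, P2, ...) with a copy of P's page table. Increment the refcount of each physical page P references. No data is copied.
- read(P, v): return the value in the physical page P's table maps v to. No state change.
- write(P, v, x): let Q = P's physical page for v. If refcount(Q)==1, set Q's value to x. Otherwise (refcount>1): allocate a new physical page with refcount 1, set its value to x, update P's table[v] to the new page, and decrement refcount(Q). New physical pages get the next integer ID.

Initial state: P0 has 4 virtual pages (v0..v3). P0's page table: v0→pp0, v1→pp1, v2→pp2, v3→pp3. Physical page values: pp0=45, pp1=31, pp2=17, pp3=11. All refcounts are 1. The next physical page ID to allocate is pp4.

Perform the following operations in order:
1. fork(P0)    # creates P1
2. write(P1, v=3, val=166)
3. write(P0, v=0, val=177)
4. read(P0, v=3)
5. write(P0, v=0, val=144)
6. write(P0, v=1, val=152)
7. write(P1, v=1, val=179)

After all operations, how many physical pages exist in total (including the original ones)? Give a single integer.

Answer: 7

Derivation:
Op 1: fork(P0) -> P1. 4 ppages; refcounts: pp0:2 pp1:2 pp2:2 pp3:2
Op 2: write(P1, v3, 166). refcount(pp3)=2>1 -> COPY to pp4. 5 ppages; refcounts: pp0:2 pp1:2 pp2:2 pp3:1 pp4:1
Op 3: write(P0, v0, 177). refcount(pp0)=2>1 -> COPY to pp5. 6 ppages; refcounts: pp0:1 pp1:2 pp2:2 pp3:1 pp4:1 pp5:1
Op 4: read(P0, v3) -> 11. No state change.
Op 5: write(P0, v0, 144). refcount(pp5)=1 -> write in place. 6 ppages; refcounts: pp0:1 pp1:2 pp2:2 pp3:1 pp4:1 pp5:1
Op 6: write(P0, v1, 152). refcount(pp1)=2>1 -> COPY to pp6. 7 ppages; refcounts: pp0:1 pp1:1 pp2:2 pp3:1 pp4:1 pp5:1 pp6:1
Op 7: write(P1, v1, 179). refcount(pp1)=1 -> write in place. 7 ppages; refcounts: pp0:1 pp1:1 pp2:2 pp3:1 pp4:1 pp5:1 pp6:1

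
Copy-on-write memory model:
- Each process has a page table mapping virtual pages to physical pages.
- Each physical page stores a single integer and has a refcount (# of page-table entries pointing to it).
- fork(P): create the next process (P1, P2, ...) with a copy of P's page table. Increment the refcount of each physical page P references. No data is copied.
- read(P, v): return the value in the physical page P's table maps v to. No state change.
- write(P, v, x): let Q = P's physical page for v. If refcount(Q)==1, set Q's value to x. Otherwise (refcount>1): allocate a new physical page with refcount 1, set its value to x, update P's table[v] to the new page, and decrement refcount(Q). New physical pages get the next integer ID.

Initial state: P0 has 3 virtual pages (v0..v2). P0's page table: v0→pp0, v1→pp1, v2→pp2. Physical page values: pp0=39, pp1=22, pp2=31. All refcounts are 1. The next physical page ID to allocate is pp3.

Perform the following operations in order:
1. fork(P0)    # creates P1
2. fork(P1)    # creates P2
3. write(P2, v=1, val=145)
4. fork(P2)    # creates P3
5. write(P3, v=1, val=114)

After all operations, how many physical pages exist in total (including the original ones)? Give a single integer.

Op 1: fork(P0) -> P1. 3 ppages; refcounts: pp0:2 pp1:2 pp2:2
Op 2: fork(P1) -> P2. 3 ppages; refcounts: pp0:3 pp1:3 pp2:3
Op 3: write(P2, v1, 145). refcount(pp1)=3>1 -> COPY to pp3. 4 ppages; refcounts: pp0:3 pp1:2 pp2:3 pp3:1
Op 4: fork(P2) -> P3. 4 ppages; refcounts: pp0:4 pp1:2 pp2:4 pp3:2
Op 5: write(P3, v1, 114). refcount(pp3)=2>1 -> COPY to pp4. 5 ppages; refcounts: pp0:4 pp1:2 pp2:4 pp3:1 pp4:1

Answer: 5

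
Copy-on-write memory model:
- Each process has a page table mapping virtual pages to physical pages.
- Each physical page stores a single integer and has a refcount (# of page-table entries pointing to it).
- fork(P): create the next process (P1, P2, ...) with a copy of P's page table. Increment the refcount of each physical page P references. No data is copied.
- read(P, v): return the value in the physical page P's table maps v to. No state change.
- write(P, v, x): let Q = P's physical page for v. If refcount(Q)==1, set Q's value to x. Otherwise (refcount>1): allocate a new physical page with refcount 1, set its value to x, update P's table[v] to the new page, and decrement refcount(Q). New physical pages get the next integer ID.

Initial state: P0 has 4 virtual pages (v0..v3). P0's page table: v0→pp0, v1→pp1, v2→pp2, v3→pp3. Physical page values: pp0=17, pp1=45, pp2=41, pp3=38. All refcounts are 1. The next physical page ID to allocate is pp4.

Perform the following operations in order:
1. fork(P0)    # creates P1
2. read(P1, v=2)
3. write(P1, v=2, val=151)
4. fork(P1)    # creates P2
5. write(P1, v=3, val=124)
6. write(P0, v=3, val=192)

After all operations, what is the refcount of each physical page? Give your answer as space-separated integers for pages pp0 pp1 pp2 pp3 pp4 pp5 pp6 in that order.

Op 1: fork(P0) -> P1. 4 ppages; refcounts: pp0:2 pp1:2 pp2:2 pp3:2
Op 2: read(P1, v2) -> 41. No state change.
Op 3: write(P1, v2, 151). refcount(pp2)=2>1 -> COPY to pp4. 5 ppages; refcounts: pp0:2 pp1:2 pp2:1 pp3:2 pp4:1
Op 4: fork(P1) -> P2. 5 ppages; refcounts: pp0:3 pp1:3 pp2:1 pp3:3 pp4:2
Op 5: write(P1, v3, 124). refcount(pp3)=3>1 -> COPY to pp5. 6 ppages; refcounts: pp0:3 pp1:3 pp2:1 pp3:2 pp4:2 pp5:1
Op 6: write(P0, v3, 192). refcount(pp3)=2>1 -> COPY to pp6. 7 ppages; refcounts: pp0:3 pp1:3 pp2:1 pp3:1 pp4:2 pp5:1 pp6:1

Answer: 3 3 1 1 2 1 1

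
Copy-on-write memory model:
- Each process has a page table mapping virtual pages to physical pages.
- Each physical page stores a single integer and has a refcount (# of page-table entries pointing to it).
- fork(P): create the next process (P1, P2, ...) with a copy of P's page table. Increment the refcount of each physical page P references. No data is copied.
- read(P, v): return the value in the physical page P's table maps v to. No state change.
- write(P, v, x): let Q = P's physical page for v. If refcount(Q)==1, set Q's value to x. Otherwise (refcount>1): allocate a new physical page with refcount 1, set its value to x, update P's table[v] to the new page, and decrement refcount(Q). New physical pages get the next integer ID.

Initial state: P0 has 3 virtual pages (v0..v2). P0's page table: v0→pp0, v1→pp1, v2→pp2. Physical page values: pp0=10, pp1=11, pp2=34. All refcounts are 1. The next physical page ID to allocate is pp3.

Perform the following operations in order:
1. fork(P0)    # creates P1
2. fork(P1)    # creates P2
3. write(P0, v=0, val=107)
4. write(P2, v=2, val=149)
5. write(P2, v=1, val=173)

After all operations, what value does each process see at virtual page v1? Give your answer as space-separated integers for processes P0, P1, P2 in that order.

Op 1: fork(P0) -> P1. 3 ppages; refcounts: pp0:2 pp1:2 pp2:2
Op 2: fork(P1) -> P2. 3 ppages; refcounts: pp0:3 pp1:3 pp2:3
Op 3: write(P0, v0, 107). refcount(pp0)=3>1 -> COPY to pp3. 4 ppages; refcounts: pp0:2 pp1:3 pp2:3 pp3:1
Op 4: write(P2, v2, 149). refcount(pp2)=3>1 -> COPY to pp4. 5 ppages; refcounts: pp0:2 pp1:3 pp2:2 pp3:1 pp4:1
Op 5: write(P2, v1, 173). refcount(pp1)=3>1 -> COPY to pp5. 6 ppages; refcounts: pp0:2 pp1:2 pp2:2 pp3:1 pp4:1 pp5:1
P0: v1 -> pp1 = 11
P1: v1 -> pp1 = 11
P2: v1 -> pp5 = 173

Answer: 11 11 173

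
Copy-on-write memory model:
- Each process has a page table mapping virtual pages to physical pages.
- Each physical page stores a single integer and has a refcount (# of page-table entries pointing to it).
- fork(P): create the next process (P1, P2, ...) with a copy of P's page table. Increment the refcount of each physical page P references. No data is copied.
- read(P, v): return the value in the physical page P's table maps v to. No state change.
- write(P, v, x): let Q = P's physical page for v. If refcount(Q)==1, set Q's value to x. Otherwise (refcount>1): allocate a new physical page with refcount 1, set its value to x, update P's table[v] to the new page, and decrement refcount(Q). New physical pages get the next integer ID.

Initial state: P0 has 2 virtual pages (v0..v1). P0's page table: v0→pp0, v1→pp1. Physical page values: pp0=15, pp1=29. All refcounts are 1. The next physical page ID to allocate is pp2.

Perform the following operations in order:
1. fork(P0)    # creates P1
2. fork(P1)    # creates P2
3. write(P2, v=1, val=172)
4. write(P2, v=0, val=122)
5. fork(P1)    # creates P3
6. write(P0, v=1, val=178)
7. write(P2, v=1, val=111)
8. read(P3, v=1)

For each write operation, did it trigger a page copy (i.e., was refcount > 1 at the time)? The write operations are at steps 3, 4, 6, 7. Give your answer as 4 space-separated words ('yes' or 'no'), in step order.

Op 1: fork(P0) -> P1. 2 ppages; refcounts: pp0:2 pp1:2
Op 2: fork(P1) -> P2. 2 ppages; refcounts: pp0:3 pp1:3
Op 3: write(P2, v1, 172). refcount(pp1)=3>1 -> COPY to pp2. 3 ppages; refcounts: pp0:3 pp1:2 pp2:1
Op 4: write(P2, v0, 122). refcount(pp0)=3>1 -> COPY to pp3. 4 ppages; refcounts: pp0:2 pp1:2 pp2:1 pp3:1
Op 5: fork(P1) -> P3. 4 ppages; refcounts: pp0:3 pp1:3 pp2:1 pp3:1
Op 6: write(P0, v1, 178). refcount(pp1)=3>1 -> COPY to pp4. 5 ppages; refcounts: pp0:3 pp1:2 pp2:1 pp3:1 pp4:1
Op 7: write(P2, v1, 111). refcount(pp2)=1 -> write in place. 5 ppages; refcounts: pp0:3 pp1:2 pp2:1 pp3:1 pp4:1
Op 8: read(P3, v1) -> 29. No state change.

yes yes yes no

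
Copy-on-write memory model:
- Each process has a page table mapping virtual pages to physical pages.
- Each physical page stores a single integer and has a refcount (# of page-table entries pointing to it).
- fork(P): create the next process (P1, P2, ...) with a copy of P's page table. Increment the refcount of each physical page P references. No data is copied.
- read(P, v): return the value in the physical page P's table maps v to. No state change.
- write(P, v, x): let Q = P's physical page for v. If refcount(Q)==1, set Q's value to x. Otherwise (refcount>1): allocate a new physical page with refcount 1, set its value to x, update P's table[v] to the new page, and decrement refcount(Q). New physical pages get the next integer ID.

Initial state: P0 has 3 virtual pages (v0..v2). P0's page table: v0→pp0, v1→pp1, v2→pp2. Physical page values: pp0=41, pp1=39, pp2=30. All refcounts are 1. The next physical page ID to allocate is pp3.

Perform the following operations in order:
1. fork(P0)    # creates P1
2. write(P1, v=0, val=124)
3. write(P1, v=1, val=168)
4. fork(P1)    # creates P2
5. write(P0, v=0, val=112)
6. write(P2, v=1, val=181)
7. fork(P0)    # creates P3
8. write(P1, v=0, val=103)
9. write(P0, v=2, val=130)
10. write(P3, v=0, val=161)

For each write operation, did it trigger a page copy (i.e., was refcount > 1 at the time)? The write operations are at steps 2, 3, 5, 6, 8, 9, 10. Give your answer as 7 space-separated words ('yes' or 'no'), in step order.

Op 1: fork(P0) -> P1. 3 ppages; refcounts: pp0:2 pp1:2 pp2:2
Op 2: write(P1, v0, 124). refcount(pp0)=2>1 -> COPY to pp3. 4 ppages; refcounts: pp0:1 pp1:2 pp2:2 pp3:1
Op 3: write(P1, v1, 168). refcount(pp1)=2>1 -> COPY to pp4. 5 ppages; refcounts: pp0:1 pp1:1 pp2:2 pp3:1 pp4:1
Op 4: fork(P1) -> P2. 5 ppages; refcounts: pp0:1 pp1:1 pp2:3 pp3:2 pp4:2
Op 5: write(P0, v0, 112). refcount(pp0)=1 -> write in place. 5 ppages; refcounts: pp0:1 pp1:1 pp2:3 pp3:2 pp4:2
Op 6: write(P2, v1, 181). refcount(pp4)=2>1 -> COPY to pp5. 6 ppages; refcounts: pp0:1 pp1:1 pp2:3 pp3:2 pp4:1 pp5:1
Op 7: fork(P0) -> P3. 6 ppages; refcounts: pp0:2 pp1:2 pp2:4 pp3:2 pp4:1 pp5:1
Op 8: write(P1, v0, 103). refcount(pp3)=2>1 -> COPY to pp6. 7 ppages; refcounts: pp0:2 pp1:2 pp2:4 pp3:1 pp4:1 pp5:1 pp6:1
Op 9: write(P0, v2, 130). refcount(pp2)=4>1 -> COPY to pp7. 8 ppages; refcounts: pp0:2 pp1:2 pp2:3 pp3:1 pp4:1 pp5:1 pp6:1 pp7:1
Op 10: write(P3, v0, 161). refcount(pp0)=2>1 -> COPY to pp8. 9 ppages; refcounts: pp0:1 pp1:2 pp2:3 pp3:1 pp4:1 pp5:1 pp6:1 pp7:1 pp8:1

yes yes no yes yes yes yes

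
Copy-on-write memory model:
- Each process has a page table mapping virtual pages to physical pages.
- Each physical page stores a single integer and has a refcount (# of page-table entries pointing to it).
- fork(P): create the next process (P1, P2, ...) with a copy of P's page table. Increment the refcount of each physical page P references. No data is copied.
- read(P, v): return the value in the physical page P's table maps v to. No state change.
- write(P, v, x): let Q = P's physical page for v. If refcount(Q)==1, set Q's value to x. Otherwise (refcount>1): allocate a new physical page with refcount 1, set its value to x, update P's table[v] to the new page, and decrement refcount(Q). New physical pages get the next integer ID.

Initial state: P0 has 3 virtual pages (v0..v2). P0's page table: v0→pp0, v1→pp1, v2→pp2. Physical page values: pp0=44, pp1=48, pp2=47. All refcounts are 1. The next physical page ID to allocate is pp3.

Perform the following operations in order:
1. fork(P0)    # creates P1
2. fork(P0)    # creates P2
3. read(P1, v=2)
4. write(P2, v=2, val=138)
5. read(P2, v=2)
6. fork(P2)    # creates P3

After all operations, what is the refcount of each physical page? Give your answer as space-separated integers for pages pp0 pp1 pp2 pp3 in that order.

Answer: 4 4 2 2

Derivation:
Op 1: fork(P0) -> P1. 3 ppages; refcounts: pp0:2 pp1:2 pp2:2
Op 2: fork(P0) -> P2. 3 ppages; refcounts: pp0:3 pp1:3 pp2:3
Op 3: read(P1, v2) -> 47. No state change.
Op 4: write(P2, v2, 138). refcount(pp2)=3>1 -> COPY to pp3. 4 ppages; refcounts: pp0:3 pp1:3 pp2:2 pp3:1
Op 5: read(P2, v2) -> 138. No state change.
Op 6: fork(P2) -> P3. 4 ppages; refcounts: pp0:4 pp1:4 pp2:2 pp3:2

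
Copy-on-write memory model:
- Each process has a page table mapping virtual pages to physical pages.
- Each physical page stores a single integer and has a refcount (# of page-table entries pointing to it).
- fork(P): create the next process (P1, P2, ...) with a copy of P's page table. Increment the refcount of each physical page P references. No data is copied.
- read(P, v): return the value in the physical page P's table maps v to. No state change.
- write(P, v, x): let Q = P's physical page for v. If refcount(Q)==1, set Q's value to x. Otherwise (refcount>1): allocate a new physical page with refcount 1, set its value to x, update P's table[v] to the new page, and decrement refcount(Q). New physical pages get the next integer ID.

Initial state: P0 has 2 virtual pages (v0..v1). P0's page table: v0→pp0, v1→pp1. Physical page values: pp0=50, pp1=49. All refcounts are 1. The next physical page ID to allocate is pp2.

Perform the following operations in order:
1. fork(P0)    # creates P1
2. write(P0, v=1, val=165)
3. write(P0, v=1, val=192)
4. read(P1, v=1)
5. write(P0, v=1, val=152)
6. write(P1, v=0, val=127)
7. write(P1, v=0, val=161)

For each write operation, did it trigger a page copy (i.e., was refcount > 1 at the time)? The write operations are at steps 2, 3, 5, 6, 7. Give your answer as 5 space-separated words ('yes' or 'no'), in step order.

Op 1: fork(P0) -> P1. 2 ppages; refcounts: pp0:2 pp1:2
Op 2: write(P0, v1, 165). refcount(pp1)=2>1 -> COPY to pp2. 3 ppages; refcounts: pp0:2 pp1:1 pp2:1
Op 3: write(P0, v1, 192). refcount(pp2)=1 -> write in place. 3 ppages; refcounts: pp0:2 pp1:1 pp2:1
Op 4: read(P1, v1) -> 49. No state change.
Op 5: write(P0, v1, 152). refcount(pp2)=1 -> write in place. 3 ppages; refcounts: pp0:2 pp1:1 pp2:1
Op 6: write(P1, v0, 127). refcount(pp0)=2>1 -> COPY to pp3. 4 ppages; refcounts: pp0:1 pp1:1 pp2:1 pp3:1
Op 7: write(P1, v0, 161). refcount(pp3)=1 -> write in place. 4 ppages; refcounts: pp0:1 pp1:1 pp2:1 pp3:1

yes no no yes no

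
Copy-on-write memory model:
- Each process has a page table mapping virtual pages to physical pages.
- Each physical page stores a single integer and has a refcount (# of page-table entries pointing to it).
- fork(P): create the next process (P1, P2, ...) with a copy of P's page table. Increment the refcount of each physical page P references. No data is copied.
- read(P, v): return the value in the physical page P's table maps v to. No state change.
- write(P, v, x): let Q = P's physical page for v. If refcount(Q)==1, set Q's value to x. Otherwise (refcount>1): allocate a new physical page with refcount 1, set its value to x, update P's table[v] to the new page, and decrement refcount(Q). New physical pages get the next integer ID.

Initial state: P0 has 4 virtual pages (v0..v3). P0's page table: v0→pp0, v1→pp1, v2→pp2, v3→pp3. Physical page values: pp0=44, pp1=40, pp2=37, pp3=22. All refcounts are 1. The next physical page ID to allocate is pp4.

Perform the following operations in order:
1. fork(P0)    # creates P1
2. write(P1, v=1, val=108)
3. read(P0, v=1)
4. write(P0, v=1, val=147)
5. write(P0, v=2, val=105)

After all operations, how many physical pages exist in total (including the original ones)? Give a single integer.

Answer: 6

Derivation:
Op 1: fork(P0) -> P1. 4 ppages; refcounts: pp0:2 pp1:2 pp2:2 pp3:2
Op 2: write(P1, v1, 108). refcount(pp1)=2>1 -> COPY to pp4. 5 ppages; refcounts: pp0:2 pp1:1 pp2:2 pp3:2 pp4:1
Op 3: read(P0, v1) -> 40. No state change.
Op 4: write(P0, v1, 147). refcount(pp1)=1 -> write in place. 5 ppages; refcounts: pp0:2 pp1:1 pp2:2 pp3:2 pp4:1
Op 5: write(P0, v2, 105). refcount(pp2)=2>1 -> COPY to pp5. 6 ppages; refcounts: pp0:2 pp1:1 pp2:1 pp3:2 pp4:1 pp5:1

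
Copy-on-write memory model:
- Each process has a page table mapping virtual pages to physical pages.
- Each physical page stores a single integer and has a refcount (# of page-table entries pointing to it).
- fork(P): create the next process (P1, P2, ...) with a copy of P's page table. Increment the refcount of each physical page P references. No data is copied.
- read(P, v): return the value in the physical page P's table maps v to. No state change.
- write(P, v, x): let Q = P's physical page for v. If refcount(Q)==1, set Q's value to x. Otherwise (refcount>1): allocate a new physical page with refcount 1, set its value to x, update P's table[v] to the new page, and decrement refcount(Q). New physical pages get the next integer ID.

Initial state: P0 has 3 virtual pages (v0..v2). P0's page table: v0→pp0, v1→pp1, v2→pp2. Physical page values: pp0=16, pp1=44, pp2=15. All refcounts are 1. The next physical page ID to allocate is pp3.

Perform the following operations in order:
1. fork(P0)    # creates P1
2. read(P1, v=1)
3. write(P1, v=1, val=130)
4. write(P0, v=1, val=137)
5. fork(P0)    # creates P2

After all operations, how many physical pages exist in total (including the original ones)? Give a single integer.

Op 1: fork(P0) -> P1. 3 ppages; refcounts: pp0:2 pp1:2 pp2:2
Op 2: read(P1, v1) -> 44. No state change.
Op 3: write(P1, v1, 130). refcount(pp1)=2>1 -> COPY to pp3. 4 ppages; refcounts: pp0:2 pp1:1 pp2:2 pp3:1
Op 4: write(P0, v1, 137). refcount(pp1)=1 -> write in place. 4 ppages; refcounts: pp0:2 pp1:1 pp2:2 pp3:1
Op 5: fork(P0) -> P2. 4 ppages; refcounts: pp0:3 pp1:2 pp2:3 pp3:1

Answer: 4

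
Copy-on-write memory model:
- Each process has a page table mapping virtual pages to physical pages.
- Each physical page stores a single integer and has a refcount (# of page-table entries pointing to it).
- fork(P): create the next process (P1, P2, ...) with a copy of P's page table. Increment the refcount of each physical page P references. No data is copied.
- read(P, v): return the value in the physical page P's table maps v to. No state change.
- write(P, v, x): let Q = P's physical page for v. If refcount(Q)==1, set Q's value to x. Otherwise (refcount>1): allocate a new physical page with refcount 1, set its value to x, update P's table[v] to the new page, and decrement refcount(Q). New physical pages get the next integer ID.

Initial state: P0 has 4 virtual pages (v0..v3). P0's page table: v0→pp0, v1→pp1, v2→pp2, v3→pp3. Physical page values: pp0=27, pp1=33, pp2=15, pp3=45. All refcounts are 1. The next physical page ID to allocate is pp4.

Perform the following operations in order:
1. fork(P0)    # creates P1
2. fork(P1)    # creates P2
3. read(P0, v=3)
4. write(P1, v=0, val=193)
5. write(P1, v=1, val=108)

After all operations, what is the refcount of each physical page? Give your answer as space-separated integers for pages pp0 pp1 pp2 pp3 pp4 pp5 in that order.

Answer: 2 2 3 3 1 1

Derivation:
Op 1: fork(P0) -> P1. 4 ppages; refcounts: pp0:2 pp1:2 pp2:2 pp3:2
Op 2: fork(P1) -> P2. 4 ppages; refcounts: pp0:3 pp1:3 pp2:3 pp3:3
Op 3: read(P0, v3) -> 45. No state change.
Op 4: write(P1, v0, 193). refcount(pp0)=3>1 -> COPY to pp4. 5 ppages; refcounts: pp0:2 pp1:3 pp2:3 pp3:3 pp4:1
Op 5: write(P1, v1, 108). refcount(pp1)=3>1 -> COPY to pp5. 6 ppages; refcounts: pp0:2 pp1:2 pp2:3 pp3:3 pp4:1 pp5:1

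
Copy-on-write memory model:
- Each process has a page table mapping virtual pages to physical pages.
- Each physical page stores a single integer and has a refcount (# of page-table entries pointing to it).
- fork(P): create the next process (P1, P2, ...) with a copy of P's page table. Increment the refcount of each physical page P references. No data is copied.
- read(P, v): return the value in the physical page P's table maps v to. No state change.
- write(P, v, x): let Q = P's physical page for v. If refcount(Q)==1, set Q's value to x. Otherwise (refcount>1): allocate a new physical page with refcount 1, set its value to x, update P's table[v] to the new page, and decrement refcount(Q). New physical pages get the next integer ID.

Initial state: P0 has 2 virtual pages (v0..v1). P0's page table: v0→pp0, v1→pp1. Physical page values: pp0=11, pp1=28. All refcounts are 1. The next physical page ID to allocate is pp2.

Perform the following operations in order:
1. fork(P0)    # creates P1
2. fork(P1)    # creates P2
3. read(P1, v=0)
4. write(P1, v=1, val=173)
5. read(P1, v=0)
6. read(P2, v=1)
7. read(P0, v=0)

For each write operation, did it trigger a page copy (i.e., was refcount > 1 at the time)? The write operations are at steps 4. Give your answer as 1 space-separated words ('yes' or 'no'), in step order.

Op 1: fork(P0) -> P1. 2 ppages; refcounts: pp0:2 pp1:2
Op 2: fork(P1) -> P2. 2 ppages; refcounts: pp0:3 pp1:3
Op 3: read(P1, v0) -> 11. No state change.
Op 4: write(P1, v1, 173). refcount(pp1)=3>1 -> COPY to pp2. 3 ppages; refcounts: pp0:3 pp1:2 pp2:1
Op 5: read(P1, v0) -> 11. No state change.
Op 6: read(P2, v1) -> 28. No state change.
Op 7: read(P0, v0) -> 11. No state change.

yes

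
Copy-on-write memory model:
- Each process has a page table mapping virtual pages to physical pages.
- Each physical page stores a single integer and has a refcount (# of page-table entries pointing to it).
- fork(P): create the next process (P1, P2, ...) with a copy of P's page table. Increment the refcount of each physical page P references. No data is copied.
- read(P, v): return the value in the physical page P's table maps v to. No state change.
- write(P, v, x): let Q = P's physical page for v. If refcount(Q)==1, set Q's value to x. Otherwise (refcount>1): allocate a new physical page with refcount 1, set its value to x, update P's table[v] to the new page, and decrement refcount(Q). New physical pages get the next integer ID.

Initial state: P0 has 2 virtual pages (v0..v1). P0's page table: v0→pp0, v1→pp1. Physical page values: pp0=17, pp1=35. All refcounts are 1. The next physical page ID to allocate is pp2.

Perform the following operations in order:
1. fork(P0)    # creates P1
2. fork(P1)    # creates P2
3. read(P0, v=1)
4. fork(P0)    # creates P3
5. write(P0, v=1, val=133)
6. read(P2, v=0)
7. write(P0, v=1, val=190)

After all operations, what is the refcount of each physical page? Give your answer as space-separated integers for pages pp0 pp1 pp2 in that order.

Op 1: fork(P0) -> P1. 2 ppages; refcounts: pp0:2 pp1:2
Op 2: fork(P1) -> P2. 2 ppages; refcounts: pp0:3 pp1:3
Op 3: read(P0, v1) -> 35. No state change.
Op 4: fork(P0) -> P3. 2 ppages; refcounts: pp0:4 pp1:4
Op 5: write(P0, v1, 133). refcount(pp1)=4>1 -> COPY to pp2. 3 ppages; refcounts: pp0:4 pp1:3 pp2:1
Op 6: read(P2, v0) -> 17. No state change.
Op 7: write(P0, v1, 190). refcount(pp2)=1 -> write in place. 3 ppages; refcounts: pp0:4 pp1:3 pp2:1

Answer: 4 3 1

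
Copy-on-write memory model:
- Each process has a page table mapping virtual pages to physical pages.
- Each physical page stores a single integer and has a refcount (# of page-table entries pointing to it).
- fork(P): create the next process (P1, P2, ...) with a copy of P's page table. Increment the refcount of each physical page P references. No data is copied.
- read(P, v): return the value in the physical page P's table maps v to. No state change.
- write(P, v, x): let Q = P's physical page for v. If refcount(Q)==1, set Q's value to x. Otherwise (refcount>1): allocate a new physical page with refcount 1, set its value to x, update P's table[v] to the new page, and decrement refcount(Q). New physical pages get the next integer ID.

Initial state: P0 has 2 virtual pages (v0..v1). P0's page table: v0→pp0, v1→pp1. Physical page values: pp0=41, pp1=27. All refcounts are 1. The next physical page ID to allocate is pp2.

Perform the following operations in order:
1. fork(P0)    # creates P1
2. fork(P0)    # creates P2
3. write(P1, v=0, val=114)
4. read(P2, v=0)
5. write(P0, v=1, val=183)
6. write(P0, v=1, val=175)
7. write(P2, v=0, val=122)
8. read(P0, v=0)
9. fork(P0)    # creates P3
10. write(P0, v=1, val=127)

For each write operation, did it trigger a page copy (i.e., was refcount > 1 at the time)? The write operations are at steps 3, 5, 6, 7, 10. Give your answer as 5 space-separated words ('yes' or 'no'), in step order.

Op 1: fork(P0) -> P1. 2 ppages; refcounts: pp0:2 pp1:2
Op 2: fork(P0) -> P2. 2 ppages; refcounts: pp0:3 pp1:3
Op 3: write(P1, v0, 114). refcount(pp0)=3>1 -> COPY to pp2. 3 ppages; refcounts: pp0:2 pp1:3 pp2:1
Op 4: read(P2, v0) -> 41. No state change.
Op 5: write(P0, v1, 183). refcount(pp1)=3>1 -> COPY to pp3. 4 ppages; refcounts: pp0:2 pp1:2 pp2:1 pp3:1
Op 6: write(P0, v1, 175). refcount(pp3)=1 -> write in place. 4 ppages; refcounts: pp0:2 pp1:2 pp2:1 pp3:1
Op 7: write(P2, v0, 122). refcount(pp0)=2>1 -> COPY to pp4. 5 ppages; refcounts: pp0:1 pp1:2 pp2:1 pp3:1 pp4:1
Op 8: read(P0, v0) -> 41. No state change.
Op 9: fork(P0) -> P3. 5 ppages; refcounts: pp0:2 pp1:2 pp2:1 pp3:2 pp4:1
Op 10: write(P0, v1, 127). refcount(pp3)=2>1 -> COPY to pp5. 6 ppages; refcounts: pp0:2 pp1:2 pp2:1 pp3:1 pp4:1 pp5:1

yes yes no yes yes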